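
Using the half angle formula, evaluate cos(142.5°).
cos(142.5°) = -√((1 + cos 285°)/2) = -0.7934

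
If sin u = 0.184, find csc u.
csc u = 1/sin u = 5.435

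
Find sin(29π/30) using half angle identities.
sin(29π/30) = √((1 - cos 29π/15)/2) = 0.1045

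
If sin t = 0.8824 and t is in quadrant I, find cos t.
cos t = 0.4705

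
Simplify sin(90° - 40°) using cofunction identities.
sin(90° - 40°) = cos(40°)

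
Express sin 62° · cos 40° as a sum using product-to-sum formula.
sin 62° cos 40° = (1/2)[sin(62°+40°) + sin(62°-40°)]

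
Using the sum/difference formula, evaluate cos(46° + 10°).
cos(46° + 10°) = cos 46° cos 10° - sin 46° sin 10° = 0.5592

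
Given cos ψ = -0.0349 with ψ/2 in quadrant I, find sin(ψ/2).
sin(ψ/2) = ±√((1 - cos ψ)/2); positive since ψ/2 ∈ QI, so sin(ψ/2) = 0.7193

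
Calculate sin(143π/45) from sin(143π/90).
sin(143π/45) = 2 sin 143π/90 cos 143π/90 = -0.5299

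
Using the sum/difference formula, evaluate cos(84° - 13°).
cos(84° - 13°) = cos 84° cos 13° + sin 84° sin 13° = 0.3256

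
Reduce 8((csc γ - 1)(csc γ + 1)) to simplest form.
8((csc γ - 1)(csc γ + 1)) = 8(cot²γ) (using Diff. of squares)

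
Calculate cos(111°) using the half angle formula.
cos(111°) = -√((1 + cos 222°)/2) = -0.3584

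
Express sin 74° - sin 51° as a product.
sin 74° - sin 51° = 2 cos(62.5°) sin(11.5°)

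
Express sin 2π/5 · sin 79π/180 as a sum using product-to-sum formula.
sin 2π/5 sin 79π/180 = (1/2)[cos(2π/5-79π/180) - cos(2π/5+79π/180)]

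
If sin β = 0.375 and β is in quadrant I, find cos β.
cos β = 0.927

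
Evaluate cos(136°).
cos(136°) = -0.7193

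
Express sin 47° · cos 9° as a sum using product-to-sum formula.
sin 47° cos 9° = (1/2)[sin(47°+9°) + sin(47°-9°)]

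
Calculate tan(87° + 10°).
tan(87° + 10°) = (tan 87° + tan 10°)/(1 - tan 87° tan 10°) = -8.144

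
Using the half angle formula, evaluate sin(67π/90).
sin(67π/90) = √((1 - cos 67π/45)/2) = 0.7193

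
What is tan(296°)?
tan(296°) = -2.05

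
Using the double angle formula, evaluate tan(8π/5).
tan(8π/5) = 2 tan 4π/5 / (1 - tan²4π/5) = -3.078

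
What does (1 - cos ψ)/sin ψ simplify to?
(1 - cos ψ)/sin ψ = tan(ψ/2) (using Half angle)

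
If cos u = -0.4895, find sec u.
sec u = 1/cos u = -2.043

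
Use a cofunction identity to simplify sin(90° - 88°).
sin(90° - 88°) = cos(88°)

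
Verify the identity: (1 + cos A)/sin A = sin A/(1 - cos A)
RHS = sin A(1 + cos A) / ((1 - cos A)(1 + cos A)) = sin A(1 + cos A) / (1 - cos²A) = sin A(1 + cos A) / sin²A = (1 + cos A)/sin A = LHS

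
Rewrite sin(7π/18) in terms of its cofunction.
sin(7π/18) = cos(π/2 - 7π/18) = cos(π/9)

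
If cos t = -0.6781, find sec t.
sec t = 1/cos t = -1.475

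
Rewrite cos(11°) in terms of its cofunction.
cos(11°) = sin(90° - 11°) = sin(79°)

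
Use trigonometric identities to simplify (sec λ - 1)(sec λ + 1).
(sec λ - 1)(sec λ + 1) = tan²λ (using Diff. of squares)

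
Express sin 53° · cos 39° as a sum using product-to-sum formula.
sin 53° cos 39° = (1/2)[sin(53°+39°) + sin(53°-39°)]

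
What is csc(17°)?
csc(17°) = 3.42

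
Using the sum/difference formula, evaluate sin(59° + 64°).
sin(59° + 64°) = sin 59° cos 64° + cos 59° sin 64° = 0.8387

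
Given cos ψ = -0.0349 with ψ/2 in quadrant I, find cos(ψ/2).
cos(ψ/2) = ±√((1 + cos ψ)/2); positive since ψ/2 ∈ QI, so cos(ψ/2) = 0.6947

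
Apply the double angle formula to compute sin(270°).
sin(270°) = 2 sin 135° cos 135° = -1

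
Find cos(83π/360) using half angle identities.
cos(83π/360) = √((1 + cos 83π/180)/2) = 0.749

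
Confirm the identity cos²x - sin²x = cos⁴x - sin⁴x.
RHS = (cos²x - sin²x)(cos²x + sin²x) = (cos²x - sin²x) · 1 = cos²x - sin²x = LHS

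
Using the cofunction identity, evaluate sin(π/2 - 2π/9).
sin(π/2 - 2π/9) = cos(2π/9) = 0.766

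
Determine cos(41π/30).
cos(41π/30) = -0.4067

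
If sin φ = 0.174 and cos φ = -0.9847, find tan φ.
tan φ = sin φ / cos φ = -0.1767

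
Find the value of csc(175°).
csc(175°) = 11.47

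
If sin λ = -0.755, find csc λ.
csc λ = 1/sin λ = -1.325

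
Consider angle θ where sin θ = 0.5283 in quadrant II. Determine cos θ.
cos θ = ±√(1 - sin²θ) = -0.8491 (negative in QII)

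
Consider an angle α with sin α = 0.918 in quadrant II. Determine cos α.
cos α = ±√(1 - sin²α) = -0.3966 (negative in QII)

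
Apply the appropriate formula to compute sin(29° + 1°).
sin(29° + 1°) = sin 29° cos 1° + cos 29° sin 1° = 1/2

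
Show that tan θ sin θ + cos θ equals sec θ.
LHS = sin²θ/cos θ + cos θ = (sin²θ + cos²θ)/cos θ = 1/cos θ = sec θ = RHS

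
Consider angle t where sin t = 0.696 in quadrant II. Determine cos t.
cos t = ±√(1 - sin²t) = -0.718 (negative in QII)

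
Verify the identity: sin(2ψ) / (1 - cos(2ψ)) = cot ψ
LHS = 2 sin ψ cos ψ / (2sin²ψ) = cos ψ/sin ψ = cot ψ = RHS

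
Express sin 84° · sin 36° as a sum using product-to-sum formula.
sin 84° sin 36° = (1/2)[cos(84°-36°) - cos(84°+36°)]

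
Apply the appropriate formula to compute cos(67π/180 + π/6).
cos(67π/180 + π/6) = cos 67π/180 cos π/6 - sin 67π/180 sin π/6 = -0.1219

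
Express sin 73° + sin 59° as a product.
sin 73° + sin 59° = 2 sin(66°) cos(7°)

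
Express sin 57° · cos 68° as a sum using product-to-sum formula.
sin 57° cos 68° = (1/2)[sin(57°+68°) + sin(57°-68°)]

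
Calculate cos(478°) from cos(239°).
cos(478°) = cos²239° - sin²239° = -0.4695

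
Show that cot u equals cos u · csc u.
RHS = cos u · (1/sin u) = cos u/sin u = cot u = LHS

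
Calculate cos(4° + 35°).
cos(4° + 35°) = cos 4° cos 35° - sin 4° sin 35° = 0.7771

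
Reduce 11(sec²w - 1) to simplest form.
11(sec²w - 1) = 11(tan²w) (using Pythagorean identity)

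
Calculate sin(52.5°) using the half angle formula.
sin(52.5°) = √((1 - cos 105°)/2) = 0.7934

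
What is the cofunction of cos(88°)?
cos(88°) = sin(90° - 88°) = sin(2°)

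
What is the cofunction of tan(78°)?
tan(78°) = cot(90° - 78°) = cot(12°)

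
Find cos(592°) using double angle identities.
cos(592°) = cos²296° - sin²296° = -0.6157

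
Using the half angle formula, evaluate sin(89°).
sin(89°) = √((1 - cos 178°)/2) = 0.9998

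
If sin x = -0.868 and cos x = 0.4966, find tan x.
tan x = sin x / cos x = -1.748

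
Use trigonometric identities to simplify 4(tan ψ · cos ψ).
4(tan ψ · cos ψ) = 4(sin ψ) (using Quotient identity)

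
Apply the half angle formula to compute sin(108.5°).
sin(108.5°) = √((1 - cos 217°)/2) = 0.9483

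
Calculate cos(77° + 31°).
cos(77° + 31°) = cos 77° cos 31° - sin 77° sin 31° = -0.309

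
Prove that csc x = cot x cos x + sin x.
RHS = cos²x/sin x + sin x = (cos²x + sin²x)/sin x = 1/sin x = csc x = LHS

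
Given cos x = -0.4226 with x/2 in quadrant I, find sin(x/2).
sin(x/2) = ±√((1 - cos x)/2); positive since x/2 ∈ QI, so sin(x/2) = 0.8434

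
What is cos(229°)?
cos(229°) = -0.6561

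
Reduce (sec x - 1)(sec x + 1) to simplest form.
(sec x - 1)(sec x + 1) = tan²x (using Diff. of squares)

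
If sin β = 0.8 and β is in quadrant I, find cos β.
cos β = 0.6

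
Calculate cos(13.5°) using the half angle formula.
cos(13.5°) = √((1 + cos 27°)/2) = 0.9724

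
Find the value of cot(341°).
cot(341°) = -2.904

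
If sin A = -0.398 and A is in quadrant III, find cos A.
cos A = -0.9174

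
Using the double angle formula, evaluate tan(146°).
tan(146°) = 2 tan 73° / (1 - tan²73°) = -0.6745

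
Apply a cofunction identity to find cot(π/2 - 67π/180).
cot(π/2 - 67π/180) = tan(67π/180) = 2.356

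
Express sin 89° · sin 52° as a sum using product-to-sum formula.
sin 89° sin 52° = (1/2)[cos(89°-52°) - cos(89°+52°)]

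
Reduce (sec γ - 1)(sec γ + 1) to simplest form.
(sec γ - 1)(sec γ + 1) = tan²γ (using Diff. of squares)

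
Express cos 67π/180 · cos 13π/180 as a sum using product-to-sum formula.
cos 67π/180 cos 13π/180 = (1/2)[cos(67π/180-13π/180) + cos(67π/180+13π/180)]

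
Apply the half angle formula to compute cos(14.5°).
cos(14.5°) = √((1 + cos 29°)/2) = 0.9681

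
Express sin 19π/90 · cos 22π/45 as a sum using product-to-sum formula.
sin 19π/90 cos 22π/45 = (1/2)[sin(19π/90+22π/45) + sin(19π/90-22π/45)]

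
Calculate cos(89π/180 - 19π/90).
cos(89π/180 - 19π/90) = cos 89π/180 cos 19π/90 + sin 89π/180 sin 19π/90 = 0.6293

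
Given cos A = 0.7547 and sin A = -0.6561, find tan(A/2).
tan(A/2) = sin A / (1 + cos A) = -0.3739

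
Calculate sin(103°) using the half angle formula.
sin(103°) = √((1 - cos 206°)/2) = 0.9744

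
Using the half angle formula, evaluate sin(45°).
sin(45°) = √((1 - cos 90°)/2) = √2/2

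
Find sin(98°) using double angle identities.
sin(98°) = 2 sin 49° cos 49° = 0.9903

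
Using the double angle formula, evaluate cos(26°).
cos(26°) = cos²13° - sin²13° = 0.8988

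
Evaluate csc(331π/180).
csc(331π/180) = -2.063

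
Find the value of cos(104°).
cos(104°) = -0.2419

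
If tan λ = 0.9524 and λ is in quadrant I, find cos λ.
cos λ = 0.7241 (using tan²λ + 1 = sec²λ)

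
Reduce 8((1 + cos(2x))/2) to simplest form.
8((1 + cos(2x))/2) = 8(cos²x) (using Power reduction)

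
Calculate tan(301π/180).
tan(301π/180) = -1.664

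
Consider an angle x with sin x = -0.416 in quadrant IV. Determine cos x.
cos x = √(1 - sin²x) = 0.9094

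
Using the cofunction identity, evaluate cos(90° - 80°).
cos(90° - 80°) = sin(80°) = 0.9848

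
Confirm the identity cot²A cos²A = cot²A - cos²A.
RHS = cos²A/sin²A - cos²A = cos²A(1/sin²A - 1) = cos²A · (1 - sin²A)/sin²A = cos²A · cos²A/sin²A = cos²A · cot²A = LHS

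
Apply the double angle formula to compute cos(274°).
cos(274°) = cos²137° - sin²137° = 0.06976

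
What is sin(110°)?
sin(110°) = 0.9397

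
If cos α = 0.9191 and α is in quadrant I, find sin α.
sin α = 0.394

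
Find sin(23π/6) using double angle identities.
sin(23π/6) = 2 sin 23π/12 cos 23π/12 = -1/2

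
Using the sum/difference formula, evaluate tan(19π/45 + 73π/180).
tan(19π/45 + 73π/180) = (tan 19π/45 + tan 73π/180)/(1 - tan 19π/45 tan 73π/180) = -0.6009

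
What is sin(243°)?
sin(243°) = -0.891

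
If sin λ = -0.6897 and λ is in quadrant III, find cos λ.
cos λ = -0.7241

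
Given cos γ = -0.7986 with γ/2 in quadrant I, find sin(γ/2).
sin(γ/2) = ±√((1 - cos γ)/2); positive since γ/2 ∈ QI, so sin(γ/2) = 0.9483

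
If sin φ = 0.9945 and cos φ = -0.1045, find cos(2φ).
cos(2φ) = cos²φ - sin²φ = -0.9781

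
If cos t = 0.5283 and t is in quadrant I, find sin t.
sin t = 0.8491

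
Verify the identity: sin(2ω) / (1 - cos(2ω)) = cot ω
LHS = 2 sin ω cos ω / (2sin²ω) = cos ω/sin ω = cot ω = RHS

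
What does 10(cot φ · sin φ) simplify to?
10(cot φ · sin φ) = 10(cos φ) (using Quotient identity)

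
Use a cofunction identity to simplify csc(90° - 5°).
csc(90° - 5°) = sec(5°)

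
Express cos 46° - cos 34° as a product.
cos 46° - cos 34° = -2 sin(40°) sin(6°)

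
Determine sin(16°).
sin(16°) = 0.2756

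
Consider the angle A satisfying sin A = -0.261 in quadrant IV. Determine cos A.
cos A = √(1 - sin²A) = 0.9653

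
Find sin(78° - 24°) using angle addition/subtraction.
sin(78° - 24°) = sin 78° cos 24° - cos 78° sin 24° = 0.809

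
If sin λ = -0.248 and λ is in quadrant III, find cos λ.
cos λ = -0.9688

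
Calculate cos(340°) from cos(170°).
cos(340°) = cos²170° - sin²170° = 0.9397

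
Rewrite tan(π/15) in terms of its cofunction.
tan(π/15) = cot(π/2 - π/15) = cot(13π/30)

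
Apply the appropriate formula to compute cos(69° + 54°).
cos(69° + 54°) = cos 69° cos 54° - sin 69° sin 54° = -0.5446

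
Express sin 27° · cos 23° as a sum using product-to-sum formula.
sin 27° cos 23° = (1/2)[sin(27°+23°) + sin(27°-23°)]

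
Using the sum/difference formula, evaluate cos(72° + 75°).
cos(72° + 75°) = cos 72° cos 75° - sin 72° sin 75° = -0.8387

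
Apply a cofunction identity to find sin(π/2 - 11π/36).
sin(π/2 - 11π/36) = cos(11π/36) = 0.5736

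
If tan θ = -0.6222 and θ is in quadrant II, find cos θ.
cos θ = -0.8491 (using tan²θ + 1 = sec²θ)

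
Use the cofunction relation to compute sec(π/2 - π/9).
sec(π/2 - π/9) = csc(π/9) = 2.924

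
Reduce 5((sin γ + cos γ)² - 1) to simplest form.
5((sin γ + cos γ)² - 1) = 5(sin(2γ)) (using Pythagorean + double angle)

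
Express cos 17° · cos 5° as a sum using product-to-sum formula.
cos 17° cos 5° = (1/2)[cos(17°-5°) + cos(17°+5°)]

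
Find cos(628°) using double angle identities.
cos(628°) = cos²314° - sin²314° = -0.0349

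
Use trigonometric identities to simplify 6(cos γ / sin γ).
6(cos γ / sin γ) = 6(cot γ) (using Quotient identity)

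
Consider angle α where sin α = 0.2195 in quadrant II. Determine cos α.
cos α = ±√(1 - sin²α) = -0.9756 (negative in QII)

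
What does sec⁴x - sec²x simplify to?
sec⁴x - sec²x = tan⁴x + tan²x (using Pythagorean)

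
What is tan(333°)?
tan(333°) = -0.5095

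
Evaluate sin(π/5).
sin(π/5) = 0.5878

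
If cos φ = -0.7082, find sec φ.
sec φ = 1/cos φ = -1.412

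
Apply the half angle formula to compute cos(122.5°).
cos(122.5°) = -√((1 + cos 245°)/2) = -0.5373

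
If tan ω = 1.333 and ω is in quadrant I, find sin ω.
sin ω = 0.7999 (using tan²ω + 1 = sec²ω)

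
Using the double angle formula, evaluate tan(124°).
tan(124°) = 2 tan 62° / (1 - tan²62°) = -1.483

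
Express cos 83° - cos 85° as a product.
cos 83° - cos 85° = -2 sin(84°) sin(-1°)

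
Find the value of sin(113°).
sin(113°) = 0.9205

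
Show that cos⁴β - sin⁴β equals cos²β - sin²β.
LHS = (cos²β - sin²β)(cos²β + sin²β) = (cos²β - sin²β) · 1 = cos²β - sin²β = RHS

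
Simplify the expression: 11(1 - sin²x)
11(1 - sin²x) = 11(cos²x) (using Pythagorean identity)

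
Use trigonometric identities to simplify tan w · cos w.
tan w · cos w = sin w (using Quotient identity)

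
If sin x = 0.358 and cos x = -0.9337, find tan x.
tan x = sin x / cos x = -0.3834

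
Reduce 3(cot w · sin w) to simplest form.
3(cot w · sin w) = 3(cos w) (using Quotient identity)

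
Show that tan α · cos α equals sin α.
LHS = (sin α/cos α) · cos α = sin α = RHS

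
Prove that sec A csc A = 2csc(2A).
RHS = 2/sin(2A) = 2/(2 sin A cos A) = 1/(sin A cos A) = (1/cos A)(1/sin A) = sec A csc A = LHS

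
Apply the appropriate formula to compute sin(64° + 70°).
sin(64° + 70°) = sin 64° cos 70° + cos 64° sin 70° = 0.7193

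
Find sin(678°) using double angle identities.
sin(678°) = 2 sin 339° cos 339° = -0.6691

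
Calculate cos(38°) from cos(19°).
cos(38°) = cos²19° - sin²19° = 0.788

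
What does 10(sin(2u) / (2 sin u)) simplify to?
10(sin(2u) / (2 sin u)) = 10(cos u) (using Double angle)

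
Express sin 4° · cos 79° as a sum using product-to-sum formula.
sin 4° cos 79° = (1/2)[sin(4°+79°) + sin(4°-79°)]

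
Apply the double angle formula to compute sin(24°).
sin(24°) = 2 sin 12° cos 12° = 0.4067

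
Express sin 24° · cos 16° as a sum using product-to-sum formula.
sin 24° cos 16° = (1/2)[sin(24°+16°) + sin(24°-16°)]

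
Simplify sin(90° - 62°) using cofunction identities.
sin(90° - 62°) = cos(62°)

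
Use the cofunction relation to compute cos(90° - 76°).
cos(90° - 76°) = sin(76°) = 0.9703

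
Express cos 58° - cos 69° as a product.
cos 58° - cos 69° = -2 sin(63.5°) sin(-5.5°)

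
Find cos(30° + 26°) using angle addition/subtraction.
cos(30° + 26°) = cos 30° cos 26° - sin 30° sin 26° = 0.5592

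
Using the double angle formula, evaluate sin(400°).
sin(400°) = 2 sin 200° cos 200° = 0.6428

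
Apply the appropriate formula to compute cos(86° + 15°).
cos(86° + 15°) = cos 86° cos 15° - sin 86° sin 15° = -0.1908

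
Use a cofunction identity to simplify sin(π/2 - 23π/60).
sin(π/2 - 23π/60) = cos(23π/60)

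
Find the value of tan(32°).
tan(32°) = 0.6249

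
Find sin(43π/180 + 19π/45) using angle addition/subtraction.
sin(43π/180 + 19π/45) = sin 43π/180 cos 19π/45 + cos 43π/180 sin 19π/45 = 0.8746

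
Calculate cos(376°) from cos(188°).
cos(376°) = cos²188° - sin²188° = 0.9613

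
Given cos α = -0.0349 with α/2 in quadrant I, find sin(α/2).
sin(α/2) = ±√((1 - cos α)/2); positive since α/2 ∈ QI, so sin(α/2) = 0.7193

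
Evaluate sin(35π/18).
sin(35π/18) = -0.1736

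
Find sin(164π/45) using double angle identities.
sin(164π/45) = 2 sin 82π/45 cos 82π/45 = -0.8988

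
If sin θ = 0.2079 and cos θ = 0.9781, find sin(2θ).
sin(2θ) = 2 sin θ cos θ = 0.4067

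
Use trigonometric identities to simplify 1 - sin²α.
1 - sin²α = cos²α (using Pythagorean identity)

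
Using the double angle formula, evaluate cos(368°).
cos(368°) = cos²184° - sin²184° = 0.9903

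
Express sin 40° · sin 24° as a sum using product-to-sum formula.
sin 40° sin 24° = (1/2)[cos(40°-24°) - cos(40°+24°)]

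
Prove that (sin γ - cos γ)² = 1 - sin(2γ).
LHS = sin²γ - 2 sin γ cos γ + cos²γ = (sin²γ + cos²γ) - 2 sin γ cos γ = 1 - sin(2γ) = RHS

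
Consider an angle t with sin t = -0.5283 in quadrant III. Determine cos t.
cos t = ±√(1 - sin²t) = -0.8491 (negative in QIII)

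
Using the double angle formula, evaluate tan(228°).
tan(228°) = 2 tan 114° / (1 - tan²114°) = 1.111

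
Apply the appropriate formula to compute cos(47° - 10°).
cos(47° - 10°) = cos 47° cos 10° + sin 47° sin 10° = 0.7986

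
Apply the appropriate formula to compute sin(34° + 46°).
sin(34° + 46°) = sin 34° cos 46° + cos 34° sin 46° = 0.9848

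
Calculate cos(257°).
cos(257°) = -0.225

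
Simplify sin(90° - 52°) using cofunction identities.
sin(90° - 52°) = cos(52°)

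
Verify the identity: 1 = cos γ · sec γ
RHS = cos γ · (1/cos γ) = 1 = LHS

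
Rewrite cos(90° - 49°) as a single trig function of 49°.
cos(90° - 49°) = sin(49°)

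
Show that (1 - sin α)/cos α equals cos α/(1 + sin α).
LHS = (1 - sin α)(1 + sin α) / (cos α(1 + sin α)) = (1 - sin²α) / (cos α(1 + sin α)) = cos²α / (cos α(1 + sin α)) = cos α/(1 + sin α) = RHS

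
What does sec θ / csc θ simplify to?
sec θ / csc θ = tan θ (using Reciprocal identities)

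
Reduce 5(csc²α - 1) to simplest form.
5(csc²α - 1) = 5(cot²α) (using Pythagorean identity)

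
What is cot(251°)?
cot(251°) = 0.3443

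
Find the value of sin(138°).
sin(138°) = 0.6691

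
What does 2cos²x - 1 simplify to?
2cos²x - 1 = cos(2x) (using Double angle)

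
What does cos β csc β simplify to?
cos β csc β = cot β (using Reciprocal + quotient)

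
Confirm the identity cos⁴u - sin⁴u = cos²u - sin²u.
LHS = (cos²u - sin²u)(cos²u + sin²u) = (cos²u - sin²u) · 1 = cos²u - sin²u = RHS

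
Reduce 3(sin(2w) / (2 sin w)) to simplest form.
3(sin(2w) / (2 sin w)) = 3(cos w) (using Double angle)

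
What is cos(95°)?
cos(95°) = -0.08716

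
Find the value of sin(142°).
sin(142°) = 0.6157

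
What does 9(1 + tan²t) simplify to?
9(1 + tan²t) = 9(sec²t) (using Pythagorean identity)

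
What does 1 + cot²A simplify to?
1 + cot²A = csc²A (using Pythagorean identity)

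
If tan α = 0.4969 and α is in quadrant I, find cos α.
cos α = 0.8955 (using tan²α + 1 = sec²α)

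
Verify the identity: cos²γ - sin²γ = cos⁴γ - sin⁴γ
RHS = (cos²γ - sin²γ)(cos²γ + sin²γ) = (cos²γ - sin²γ) · 1 = cos²γ - sin²γ = LHS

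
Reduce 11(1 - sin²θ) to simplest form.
11(1 - sin²θ) = 11(cos²θ) (using Pythagorean identity)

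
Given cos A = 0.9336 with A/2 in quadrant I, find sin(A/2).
sin(A/2) = ±√((1 - cos A)/2); positive since A/2 ∈ QI, so sin(A/2) = 0.1822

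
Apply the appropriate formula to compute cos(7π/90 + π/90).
cos(7π/90 + π/90) = cos 7π/90 cos π/90 - sin 7π/90 sin π/90 = 0.9613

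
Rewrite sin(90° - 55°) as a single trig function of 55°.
sin(90° - 55°) = cos(55°)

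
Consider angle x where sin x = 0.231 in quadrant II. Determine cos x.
cos x = ±√(1 - sin²x) = -0.973 (negative in QII)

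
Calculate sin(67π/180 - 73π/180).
sin(67π/180 - 73π/180) = sin 67π/180 cos 73π/180 - cos 67π/180 sin 73π/180 = -0.1045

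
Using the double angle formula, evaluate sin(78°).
sin(78°) = 2 sin 39° cos 39° = 0.9781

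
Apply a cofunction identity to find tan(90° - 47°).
tan(90° - 47°) = cot(47°) = 0.9325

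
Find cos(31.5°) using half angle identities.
cos(31.5°) = √((1 + cos 63°)/2) = 0.8526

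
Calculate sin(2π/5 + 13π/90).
sin(2π/5 + 13π/90) = sin 2π/5 cos 13π/90 + cos 2π/5 sin 13π/90 = 0.9903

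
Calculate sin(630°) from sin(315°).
sin(630°) = 2 sin 315° cos 315° = -1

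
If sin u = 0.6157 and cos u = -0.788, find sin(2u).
sin(2u) = 2 sin u cos u = -0.9703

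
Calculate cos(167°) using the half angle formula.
cos(167°) = -√((1 + cos 334°)/2) = -0.9744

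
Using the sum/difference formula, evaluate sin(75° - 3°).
sin(75° - 3°) = sin 75° cos 3° - cos 75° sin 3° = 0.9511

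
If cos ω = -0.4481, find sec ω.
sec ω = 1/cos ω = -2.232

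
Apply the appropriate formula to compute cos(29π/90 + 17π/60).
cos(29π/90 + 17π/60) = cos 29π/90 cos 17π/60 - sin 29π/90 sin 17π/60 = -0.3256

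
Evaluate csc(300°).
csc(300°) = -2√3/3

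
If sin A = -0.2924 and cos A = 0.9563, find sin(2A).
sin(2A) = 2 sin A cos A = -0.5592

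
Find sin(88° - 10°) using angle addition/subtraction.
sin(88° - 10°) = sin 88° cos 10° - cos 88° sin 10° = 0.9781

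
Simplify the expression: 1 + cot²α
1 + cot²α = csc²α (using Pythagorean identity)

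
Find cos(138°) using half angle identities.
cos(138°) = -√((1 + cos 276°)/2) = -0.7431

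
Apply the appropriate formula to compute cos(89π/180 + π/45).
cos(89π/180 + π/45) = cos 89π/180 cos π/45 - sin 89π/180 sin π/45 = -0.05234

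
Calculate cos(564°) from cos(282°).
cos(564°) = 2cos²282° - 1 = -0.9135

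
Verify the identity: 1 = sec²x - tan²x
RHS = 1/cos²x - sin²x/cos²x = (1 - sin²x)/cos²x = cos²x/cos²x = 1 = LHS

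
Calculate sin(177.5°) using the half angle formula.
sin(177.5°) = √((1 - cos 355°)/2) = 0.04362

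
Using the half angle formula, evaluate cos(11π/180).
cos(11π/180) = √((1 + cos 11π/90)/2) = 0.9816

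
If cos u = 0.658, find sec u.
sec u = 1/cos u = 1.52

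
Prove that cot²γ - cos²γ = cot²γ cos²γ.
LHS = cos²γ/sin²γ - cos²γ = cos²γ(1/sin²γ - 1) = cos²γ · (1 - sin²γ)/sin²γ = cos²γ · cos²γ/sin²γ = cos²γ · cot²γ = RHS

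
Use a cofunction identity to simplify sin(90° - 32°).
sin(90° - 32°) = cos(32°)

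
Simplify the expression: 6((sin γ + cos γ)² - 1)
6((sin γ + cos γ)² - 1) = 6(sin(2γ)) (using Pythagorean + double angle)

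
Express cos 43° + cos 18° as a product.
cos 43° + cos 18° = 2 cos(30.5°) cos(12.5°)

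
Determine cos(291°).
cos(291°) = 0.3584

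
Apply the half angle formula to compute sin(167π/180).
sin(167π/180) = √((1 - cos 167π/90)/2) = 0.225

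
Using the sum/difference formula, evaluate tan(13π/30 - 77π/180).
tan(13π/30 - 77π/180) = (tan 13π/30 - tan 77π/180)/(1 + tan 13π/30 tan 77π/180) = 0.01746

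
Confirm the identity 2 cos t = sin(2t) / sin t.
RHS = 2 sin t cos t / sin t = 2 cos t = LHS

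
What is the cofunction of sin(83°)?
sin(83°) = cos(90° - 83°) = cos(7°)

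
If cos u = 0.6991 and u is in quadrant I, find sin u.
sin u = 0.715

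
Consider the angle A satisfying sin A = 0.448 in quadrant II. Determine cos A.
cos A = ±√(1 - sin²A) = -0.894 (negative in QII)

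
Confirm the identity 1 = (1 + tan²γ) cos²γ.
RHS = sec²γ · cos²γ = (1/cos²γ) · cos²γ = 1 = LHS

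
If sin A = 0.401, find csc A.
csc A = 1/sin A = 2.494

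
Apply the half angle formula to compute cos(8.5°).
cos(8.5°) = √((1 + cos 17°)/2) = 0.989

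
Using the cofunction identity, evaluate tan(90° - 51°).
tan(90° - 51°) = cot(51°) = 0.8098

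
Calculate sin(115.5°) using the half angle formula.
sin(115.5°) = √((1 - cos 231°)/2) = 0.9026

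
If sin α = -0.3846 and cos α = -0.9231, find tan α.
tan α = sin α / cos α = 0.4166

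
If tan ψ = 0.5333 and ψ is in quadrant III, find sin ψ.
sin ψ = -0.4706 (using tan²ψ + 1 = sec²ψ)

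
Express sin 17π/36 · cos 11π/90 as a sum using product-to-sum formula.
sin 17π/36 cos 11π/90 = (1/2)[sin(17π/36+11π/90) + sin(17π/36-11π/90)]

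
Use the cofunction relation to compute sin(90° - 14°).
sin(90° - 14°) = cos(14°) = 0.9703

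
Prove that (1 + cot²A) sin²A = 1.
LHS = csc²A · sin²A = (1/sin²A) · sin²A = 1 = RHS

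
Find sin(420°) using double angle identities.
sin(420°) = 2 sin 210° cos 210° = √3/2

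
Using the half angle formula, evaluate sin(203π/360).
sin(203π/360) = √((1 - cos 203π/180)/2) = 0.9799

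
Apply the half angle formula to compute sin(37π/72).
sin(37π/72) = √((1 - cos 37π/36)/2) = 0.999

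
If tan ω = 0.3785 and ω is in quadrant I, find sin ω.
sin ω = 0.354 (using tan²ω + 1 = sec²ω)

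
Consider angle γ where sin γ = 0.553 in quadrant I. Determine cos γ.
cos γ = √(1 - sin²γ) = 0.8332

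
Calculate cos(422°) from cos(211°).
cos(422°) = cos²211° - sin²211° = 0.4695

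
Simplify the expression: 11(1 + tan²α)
11(1 + tan²α) = 11(sec²α) (using Pythagorean identity)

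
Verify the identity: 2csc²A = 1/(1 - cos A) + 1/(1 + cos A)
RHS = [(1 + cos A) + (1 - cos A)] / [(1 - cos A)(1 + cos A)] = 2/(1 - cos²A) = 2/sin²A = 2csc²A = LHS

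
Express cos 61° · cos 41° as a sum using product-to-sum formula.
cos 61° cos 41° = (1/2)[cos(61°-41°) + cos(61°+41°)]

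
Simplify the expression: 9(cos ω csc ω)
9(cos ω csc ω) = 9(cot ω) (using Reciprocal + quotient)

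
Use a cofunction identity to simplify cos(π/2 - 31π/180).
cos(π/2 - 31π/180) = sin(31π/180)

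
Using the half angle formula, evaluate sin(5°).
sin(5°) = √((1 - cos 10°)/2) = 0.08716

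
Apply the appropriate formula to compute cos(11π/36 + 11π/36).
cos(11π/36 + 11π/36) = cos 11π/36 cos 11π/36 - sin 11π/36 sin 11π/36 = -0.342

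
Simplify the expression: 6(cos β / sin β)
6(cos β / sin β) = 6(cot β) (using Quotient identity)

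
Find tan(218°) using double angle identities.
tan(218°) = 2 tan 109° / (1 - tan²109°) = 0.7813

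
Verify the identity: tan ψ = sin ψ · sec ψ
RHS = sin ψ · (1/cos ψ) = sin ψ/cos ψ = tan ψ = LHS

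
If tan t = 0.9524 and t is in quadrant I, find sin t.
sin t = 0.6897 (using tan²t + 1 = sec²t)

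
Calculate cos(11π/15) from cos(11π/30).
cos(11π/15) = 1 - 2sin²11π/30 = -0.6691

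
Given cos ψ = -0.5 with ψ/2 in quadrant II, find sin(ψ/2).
sin(ψ/2) = ±√((1 - cos ψ)/2); positive since ψ/2 ∈ QII, so sin(ψ/2) = √3/2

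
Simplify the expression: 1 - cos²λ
1 - cos²λ = sin²λ (using Pythagorean identity)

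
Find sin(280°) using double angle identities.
sin(280°) = 2 sin 140° cos 140° = -0.9848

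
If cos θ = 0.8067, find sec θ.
sec θ = 1/cos θ = 1.24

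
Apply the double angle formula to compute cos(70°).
cos(70°) = cos²35° - sin²35° = 0.342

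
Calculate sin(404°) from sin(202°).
sin(404°) = 2 sin 202° cos 202° = 0.6947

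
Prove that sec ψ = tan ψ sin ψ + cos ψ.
RHS = sin²ψ/cos ψ + cos ψ = (sin²ψ + cos²ψ)/cos ψ = 1/cos ψ = sec ψ = LHS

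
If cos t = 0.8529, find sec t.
sec t = 1/cos t = 1.172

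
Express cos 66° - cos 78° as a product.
cos 66° - cos 78° = -2 sin(72°) sin(-6°)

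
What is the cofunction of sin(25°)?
sin(25°) = cos(90° - 25°) = cos(65°)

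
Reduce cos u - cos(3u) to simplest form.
cos u - cos(3u) = 2 sin(2u) sin u (using Sum-to-product)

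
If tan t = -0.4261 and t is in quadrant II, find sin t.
sin t = 0.392 (using tan²t + 1 = sec²t)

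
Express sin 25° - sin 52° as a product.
sin 25° - sin 52° = 2 cos(38.5°) sin(-13.5°)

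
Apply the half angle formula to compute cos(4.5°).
cos(4.5°) = √((1 + cos 9°)/2) = 0.9969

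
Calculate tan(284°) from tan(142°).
tan(284°) = 2 tan 142° / (1 - tan²142°) = -4.011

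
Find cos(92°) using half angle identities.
cos(92°) = -√((1 + cos 184°)/2) = -0.0349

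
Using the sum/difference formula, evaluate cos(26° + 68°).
cos(26° + 68°) = cos 26° cos 68° - sin 26° sin 68° = -0.06976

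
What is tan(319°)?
tan(319°) = -0.8693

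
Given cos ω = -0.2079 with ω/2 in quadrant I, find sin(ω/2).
sin(ω/2) = ±√((1 - cos ω)/2); positive since ω/2 ∈ QI, so sin(ω/2) = 0.7771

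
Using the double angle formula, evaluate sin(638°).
sin(638°) = 2 sin 319° cos 319° = -0.9903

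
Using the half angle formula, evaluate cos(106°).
cos(106°) = -√((1 + cos 212°)/2) = -0.2756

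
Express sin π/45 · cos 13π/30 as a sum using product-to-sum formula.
sin π/45 cos 13π/30 = (1/2)[sin(π/45+13π/30) + sin(π/45-13π/30)]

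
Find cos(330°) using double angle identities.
cos(330°) = cos²165° - sin²165° = √3/2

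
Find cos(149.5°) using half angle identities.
cos(149.5°) = -√((1 + cos 299°)/2) = -0.8616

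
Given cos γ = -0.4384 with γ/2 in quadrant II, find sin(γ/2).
sin(γ/2) = ±√((1 - cos γ)/2); positive since γ/2 ∈ QII, so sin(γ/2) = 0.8481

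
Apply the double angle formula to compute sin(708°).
sin(708°) = 2 sin 354° cos 354° = -0.2079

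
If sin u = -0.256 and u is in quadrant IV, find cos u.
cos u = 0.9667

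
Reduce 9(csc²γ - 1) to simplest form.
9(csc²γ - 1) = 9(cot²γ) (using Pythagorean identity)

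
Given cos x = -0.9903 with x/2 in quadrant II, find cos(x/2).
cos(x/2) = ±√((1 + cos x)/2); negative since x/2 ∈ QII, so cos(x/2) = -0.06964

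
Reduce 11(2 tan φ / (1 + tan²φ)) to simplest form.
11(2 tan φ / (1 + tan²φ)) = 11(sin(2φ)) (using Double angle)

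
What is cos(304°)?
cos(304°) = 0.5592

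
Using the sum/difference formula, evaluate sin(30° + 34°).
sin(30° + 34°) = sin 30° cos 34° + cos 30° sin 34° = 0.8988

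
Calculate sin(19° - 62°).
sin(19° - 62°) = sin 19° cos 62° - cos 19° sin 62° = -0.682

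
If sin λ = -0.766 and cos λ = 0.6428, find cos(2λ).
cos(2λ) = cos²λ - sin²λ = -0.1736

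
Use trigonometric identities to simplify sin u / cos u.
sin u / cos u = tan u (using Quotient identity)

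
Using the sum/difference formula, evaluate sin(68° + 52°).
sin(68° + 52°) = sin 68° cos 52° + cos 68° sin 52° = √3/2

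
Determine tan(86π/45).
tan(86π/45) = -0.2867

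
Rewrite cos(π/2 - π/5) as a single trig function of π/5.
cos(π/2 - π/5) = sin(π/5)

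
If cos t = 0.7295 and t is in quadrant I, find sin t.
sin t = 0.684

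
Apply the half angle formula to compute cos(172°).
cos(172°) = -√((1 + cos 344°)/2) = -0.9903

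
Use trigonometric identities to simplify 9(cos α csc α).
9(cos α csc α) = 9(cot α) (using Reciprocal + quotient)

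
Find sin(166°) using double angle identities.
sin(166°) = 2 sin 83° cos 83° = 0.2419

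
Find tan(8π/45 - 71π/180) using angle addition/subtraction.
tan(8π/45 - 71π/180) = (tan 8π/45 - tan 71π/180)/(1 + tan 8π/45 tan 71π/180) = -0.8098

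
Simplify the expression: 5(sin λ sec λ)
5(sin λ sec λ) = 5(tan λ) (using Reciprocal + quotient)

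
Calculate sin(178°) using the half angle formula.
sin(178°) = √((1 - cos 356°)/2) = 0.0349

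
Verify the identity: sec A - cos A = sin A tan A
LHS = 1/cos A - cos A = (1 - cos²A)/cos A = sin²A/cos A = sin A · (sin A/cos A) = sin A tan A = RHS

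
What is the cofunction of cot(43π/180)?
cot(43π/180) = tan(π/2 - 43π/180) = tan(47π/180)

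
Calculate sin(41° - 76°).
sin(41° - 76°) = sin 41° cos 76° - cos 41° sin 76° = -0.5736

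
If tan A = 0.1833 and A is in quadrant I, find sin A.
sin A = 0.1803 (using tan²A + 1 = sec²A)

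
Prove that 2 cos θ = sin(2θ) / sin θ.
RHS = 2 sin θ cos θ / sin θ = 2 cos θ = LHS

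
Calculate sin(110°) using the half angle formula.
sin(110°) = √((1 - cos 220°)/2) = 0.9397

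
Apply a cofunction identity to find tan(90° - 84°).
tan(90° - 84°) = cot(84°) = 0.1051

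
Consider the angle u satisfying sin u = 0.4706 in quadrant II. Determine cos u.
cos u = ±√(1 - sin²u) = -0.8823 (negative in QII)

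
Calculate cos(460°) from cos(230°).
cos(460°) = 2cos²230° - 1 = -0.1736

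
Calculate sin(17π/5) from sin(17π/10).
sin(17π/5) = 2 sin 17π/10 cos 17π/10 = -0.9511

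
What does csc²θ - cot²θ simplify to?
csc²θ - cot²θ = 1 (using Pythagorean identity)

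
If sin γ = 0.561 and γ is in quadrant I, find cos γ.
cos γ = 0.8278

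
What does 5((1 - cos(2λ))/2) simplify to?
5((1 - cos(2λ))/2) = 5(sin²λ) (using Power reduction)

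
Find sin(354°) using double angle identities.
sin(354°) = 2 sin 177° cos 177° = -0.1045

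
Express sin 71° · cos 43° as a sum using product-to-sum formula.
sin 71° cos 43° = (1/2)[sin(71°+43°) + sin(71°-43°)]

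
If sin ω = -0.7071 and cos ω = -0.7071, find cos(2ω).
cos(2ω) = cos²ω - sin²ω = 0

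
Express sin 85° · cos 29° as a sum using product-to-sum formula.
sin 85° cos 29° = (1/2)[sin(85°+29°) + sin(85°-29°)]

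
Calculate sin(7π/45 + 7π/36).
sin(7π/45 + 7π/36) = sin 7π/45 cos 7π/36 + cos 7π/45 sin 7π/36 = 0.891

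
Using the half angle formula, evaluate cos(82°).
cos(82°) = √((1 + cos 164°)/2) = 0.1392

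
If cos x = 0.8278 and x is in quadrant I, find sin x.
sin x = 0.561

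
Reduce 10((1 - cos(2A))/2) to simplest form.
10((1 - cos(2A))/2) = 10(sin²A) (using Power reduction)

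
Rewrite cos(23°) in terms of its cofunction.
cos(23°) = sin(90° - 23°) = sin(67°)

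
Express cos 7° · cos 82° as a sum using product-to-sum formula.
cos 7° cos 82° = (1/2)[cos(7°-82°) + cos(7°+82°)]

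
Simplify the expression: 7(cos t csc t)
7(cos t csc t) = 7(cot t) (using Reciprocal + quotient)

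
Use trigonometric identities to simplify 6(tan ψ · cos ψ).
6(tan ψ · cos ψ) = 6(sin ψ) (using Quotient identity)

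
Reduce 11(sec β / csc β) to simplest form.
11(sec β / csc β) = 11(tan β) (using Reciprocal identities)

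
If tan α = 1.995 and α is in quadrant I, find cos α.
cos α = 0.4481 (using tan²α + 1 = sec²α)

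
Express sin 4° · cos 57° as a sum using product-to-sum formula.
sin 4° cos 57° = (1/2)[sin(4°+57°) + sin(4°-57°)]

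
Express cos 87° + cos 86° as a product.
cos 87° + cos 86° = 2 cos(86.5°) cos(0.5°)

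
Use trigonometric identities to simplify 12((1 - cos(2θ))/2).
12((1 - cos(2θ))/2) = 12(sin²θ) (using Power reduction)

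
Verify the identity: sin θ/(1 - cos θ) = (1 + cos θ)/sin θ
LHS = sin θ(1 + cos θ) / ((1 - cos θ)(1 + cos θ)) = sin θ(1 + cos θ) / (1 - cos²θ) = sin θ(1 + cos θ) / sin²θ = (1 + cos θ)/sin θ = RHS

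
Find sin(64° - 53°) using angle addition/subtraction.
sin(64° - 53°) = sin 64° cos 53° - cos 64° sin 53° = 0.1908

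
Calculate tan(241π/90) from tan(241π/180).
tan(241π/90) = 2 tan 241π/180 / (1 - tan²241π/180) = -1.6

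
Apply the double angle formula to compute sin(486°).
sin(486°) = 2 sin 243° cos 243° = 0.809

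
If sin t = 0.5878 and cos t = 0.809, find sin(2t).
sin(2t) = 2 sin t cos t = 0.9511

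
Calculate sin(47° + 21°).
sin(47° + 21°) = sin 47° cos 21° + cos 47° sin 21° = 0.9272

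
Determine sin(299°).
sin(299°) = -0.8746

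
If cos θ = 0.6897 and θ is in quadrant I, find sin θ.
sin θ = 0.7241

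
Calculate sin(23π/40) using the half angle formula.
sin(23π/40) = √((1 - cos 23π/20)/2) = 0.9724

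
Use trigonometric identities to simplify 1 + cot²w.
1 + cot²w = csc²w (using Pythagorean identity)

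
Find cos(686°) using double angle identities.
cos(686°) = cos²343° - sin²343° = 0.829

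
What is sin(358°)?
sin(358°) = -0.0349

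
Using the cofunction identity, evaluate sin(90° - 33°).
sin(90° - 33°) = cos(33°) = 0.8387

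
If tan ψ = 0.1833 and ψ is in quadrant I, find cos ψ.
cos ψ = 0.9836 (using tan²ψ + 1 = sec²ψ)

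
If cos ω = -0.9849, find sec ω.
sec ω = 1/cos ω = -1.015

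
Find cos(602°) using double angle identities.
cos(602°) = cos²301° - sin²301° = -0.4695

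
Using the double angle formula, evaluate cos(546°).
cos(546°) = 1 - 2sin²273° = -0.9945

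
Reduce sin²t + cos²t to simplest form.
sin²t + cos²t = 1 (using Pythagorean identity)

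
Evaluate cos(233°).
cos(233°) = -0.6018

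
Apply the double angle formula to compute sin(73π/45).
sin(73π/45) = 2 sin 73π/90 cos 73π/90 = -0.9272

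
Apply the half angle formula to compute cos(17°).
cos(17°) = √((1 + cos 34°)/2) = 0.9563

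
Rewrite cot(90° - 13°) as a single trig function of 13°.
cot(90° - 13°) = tan(13°)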